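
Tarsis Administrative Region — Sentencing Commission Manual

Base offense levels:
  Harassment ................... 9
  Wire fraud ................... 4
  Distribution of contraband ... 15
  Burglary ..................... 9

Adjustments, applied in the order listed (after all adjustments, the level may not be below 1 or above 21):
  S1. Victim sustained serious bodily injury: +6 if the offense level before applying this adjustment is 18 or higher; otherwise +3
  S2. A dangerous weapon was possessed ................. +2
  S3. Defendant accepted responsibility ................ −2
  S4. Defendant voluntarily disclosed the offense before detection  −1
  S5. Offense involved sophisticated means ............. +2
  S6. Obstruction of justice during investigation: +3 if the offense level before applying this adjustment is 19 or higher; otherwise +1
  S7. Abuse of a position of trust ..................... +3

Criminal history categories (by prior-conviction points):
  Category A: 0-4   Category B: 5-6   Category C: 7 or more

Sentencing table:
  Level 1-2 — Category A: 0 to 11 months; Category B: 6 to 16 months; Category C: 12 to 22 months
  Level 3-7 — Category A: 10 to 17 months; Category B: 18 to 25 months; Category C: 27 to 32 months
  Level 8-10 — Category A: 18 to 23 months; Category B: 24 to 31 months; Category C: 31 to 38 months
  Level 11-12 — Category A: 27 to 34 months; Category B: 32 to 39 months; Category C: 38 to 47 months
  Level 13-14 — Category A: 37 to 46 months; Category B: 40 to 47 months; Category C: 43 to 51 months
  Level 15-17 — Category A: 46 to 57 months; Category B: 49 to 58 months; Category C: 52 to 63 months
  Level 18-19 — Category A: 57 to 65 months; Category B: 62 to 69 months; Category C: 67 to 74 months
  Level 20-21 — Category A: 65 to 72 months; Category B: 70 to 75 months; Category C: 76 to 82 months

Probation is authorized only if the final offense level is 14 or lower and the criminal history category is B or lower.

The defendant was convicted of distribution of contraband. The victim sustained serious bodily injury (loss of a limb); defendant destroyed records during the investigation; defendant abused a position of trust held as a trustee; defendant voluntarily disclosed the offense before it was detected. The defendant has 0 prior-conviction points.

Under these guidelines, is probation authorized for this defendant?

No

Base offense level for distribution of contraband: 15.
S1 applies (level before this adjustment is 15 < 18, so +3): 15 + 3 = 18.
S2 does not apply.
S4 applies: 18 − 1 = 17.
S5 does not apply.
S6 applies (level before this adjustment is 17 < 19, so +1): 17 + 1 = 18.
S7 applies: 18 + 3 = 21.
Final offense level: 21.
Criminal history: 0 prior points → Category A (0-4).
Level 21 falls in the 20-21 band.
Grid: Level 20-21 × Category A = 65-72 months.
Probation check: level 21 > 14 and category A ≤ B → not eligible.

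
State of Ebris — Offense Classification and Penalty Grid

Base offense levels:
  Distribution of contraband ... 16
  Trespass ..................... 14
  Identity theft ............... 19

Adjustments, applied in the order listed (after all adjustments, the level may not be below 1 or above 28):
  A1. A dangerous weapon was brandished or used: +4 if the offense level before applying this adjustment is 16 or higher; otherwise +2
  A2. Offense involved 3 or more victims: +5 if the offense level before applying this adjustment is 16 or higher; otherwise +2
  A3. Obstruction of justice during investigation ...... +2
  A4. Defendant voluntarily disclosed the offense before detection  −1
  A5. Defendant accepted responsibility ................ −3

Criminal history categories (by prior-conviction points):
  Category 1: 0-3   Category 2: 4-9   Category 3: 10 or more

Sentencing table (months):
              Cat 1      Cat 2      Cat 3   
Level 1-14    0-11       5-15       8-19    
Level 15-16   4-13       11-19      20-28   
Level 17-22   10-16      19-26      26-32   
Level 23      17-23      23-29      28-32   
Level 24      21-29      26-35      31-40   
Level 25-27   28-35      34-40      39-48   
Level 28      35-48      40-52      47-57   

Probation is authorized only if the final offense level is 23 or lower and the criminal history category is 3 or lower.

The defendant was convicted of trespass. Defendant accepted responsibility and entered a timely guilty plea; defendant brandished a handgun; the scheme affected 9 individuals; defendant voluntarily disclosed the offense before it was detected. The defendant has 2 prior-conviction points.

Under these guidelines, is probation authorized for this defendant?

Yes

Base offense level for trespass: 14.
A1 applies (level before this adjustment is 14 < 16, so +2): 14 + 2 = 16.
A2 applies (level before this adjustment is 16 ≥ 16, so +5): 16 + 5 = 21.
A3 does not apply.
A4 applies: 21 − 1 = 20.
A5 applies: 20 − 3 = 17.
Final offense level: 17.
Criminal history: 2 prior points → Category 1 (0-3).
Level 17 falls in the 17-22 band.
Grid: Level 17-22 × Category 1 = 10-16 months.
Probation check: level 17 ≤ 23 and category 1 ≤ 3 → eligible.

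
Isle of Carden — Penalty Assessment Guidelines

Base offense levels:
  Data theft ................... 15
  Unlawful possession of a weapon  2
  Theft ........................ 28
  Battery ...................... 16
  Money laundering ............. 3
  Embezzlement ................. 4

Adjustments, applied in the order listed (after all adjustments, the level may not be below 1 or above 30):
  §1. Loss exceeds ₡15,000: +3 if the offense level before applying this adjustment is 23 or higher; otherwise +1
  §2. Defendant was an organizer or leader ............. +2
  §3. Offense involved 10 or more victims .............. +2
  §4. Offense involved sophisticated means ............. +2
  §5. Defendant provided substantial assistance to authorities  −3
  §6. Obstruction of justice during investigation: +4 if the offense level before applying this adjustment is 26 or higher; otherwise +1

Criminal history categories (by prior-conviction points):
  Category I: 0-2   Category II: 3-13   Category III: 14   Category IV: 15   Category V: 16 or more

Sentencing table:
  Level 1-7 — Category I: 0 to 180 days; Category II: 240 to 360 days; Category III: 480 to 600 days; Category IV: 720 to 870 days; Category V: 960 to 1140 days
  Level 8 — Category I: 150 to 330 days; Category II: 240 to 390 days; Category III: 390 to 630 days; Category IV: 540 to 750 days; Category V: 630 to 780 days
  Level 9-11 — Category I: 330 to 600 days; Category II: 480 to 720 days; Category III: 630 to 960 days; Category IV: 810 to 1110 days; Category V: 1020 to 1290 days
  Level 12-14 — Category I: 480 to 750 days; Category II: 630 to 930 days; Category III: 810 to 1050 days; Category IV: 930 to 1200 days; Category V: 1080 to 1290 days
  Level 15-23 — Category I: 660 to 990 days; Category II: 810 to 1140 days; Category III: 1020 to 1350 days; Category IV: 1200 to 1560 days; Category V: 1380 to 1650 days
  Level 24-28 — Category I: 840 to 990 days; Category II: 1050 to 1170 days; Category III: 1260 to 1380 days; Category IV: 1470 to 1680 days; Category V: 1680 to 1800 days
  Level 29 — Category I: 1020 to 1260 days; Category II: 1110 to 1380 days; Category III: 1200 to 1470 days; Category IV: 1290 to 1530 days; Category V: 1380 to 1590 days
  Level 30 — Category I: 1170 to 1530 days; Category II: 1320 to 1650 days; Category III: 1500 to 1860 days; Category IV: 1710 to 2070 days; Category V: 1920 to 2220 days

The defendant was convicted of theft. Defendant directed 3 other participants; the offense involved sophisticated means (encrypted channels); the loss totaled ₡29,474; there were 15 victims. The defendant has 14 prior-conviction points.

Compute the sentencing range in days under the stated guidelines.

Base offense level for theft: 28.
§1 applies (level before this adjustment is 28 ≥ 23, so +3): 28 + 3 = 31.
§2 applies: 31 + 2 = 33.
§3 applies: 33 + 2 = 35.
§4 applies: 35 + 2 = 37.
§5 does not apply.
§6 does not apply.
Level 37 exceeds the maximum of 30; capped at 30.
Final offense level: 30.
Criminal history: 14 prior points → Category III (14).
Level 30 falls in the 30 band.
Grid: Level 30 × Category III = 1500-1860 days.

1500-1860 days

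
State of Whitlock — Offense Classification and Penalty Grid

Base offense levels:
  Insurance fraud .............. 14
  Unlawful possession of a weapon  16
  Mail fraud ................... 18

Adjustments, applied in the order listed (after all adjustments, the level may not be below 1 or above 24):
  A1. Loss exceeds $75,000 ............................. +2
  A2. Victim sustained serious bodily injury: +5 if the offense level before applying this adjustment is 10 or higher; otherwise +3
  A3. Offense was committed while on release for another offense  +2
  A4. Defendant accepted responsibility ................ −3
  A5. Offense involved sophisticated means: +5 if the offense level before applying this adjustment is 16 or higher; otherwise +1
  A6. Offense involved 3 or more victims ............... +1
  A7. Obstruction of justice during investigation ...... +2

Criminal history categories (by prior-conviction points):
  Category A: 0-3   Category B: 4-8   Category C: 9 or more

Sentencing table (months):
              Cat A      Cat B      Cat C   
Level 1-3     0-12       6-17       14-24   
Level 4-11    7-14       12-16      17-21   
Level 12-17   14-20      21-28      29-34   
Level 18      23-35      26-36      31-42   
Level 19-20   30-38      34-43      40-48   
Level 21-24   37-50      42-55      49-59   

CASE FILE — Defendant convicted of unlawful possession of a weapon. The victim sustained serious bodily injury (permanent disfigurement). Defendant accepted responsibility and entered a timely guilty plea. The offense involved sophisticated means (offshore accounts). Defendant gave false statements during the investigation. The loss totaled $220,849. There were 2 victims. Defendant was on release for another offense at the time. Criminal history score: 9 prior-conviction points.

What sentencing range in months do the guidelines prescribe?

Base offense level for unlawful possession of a weapon: 16.
A1 applies: 16 + 2 = 18.
A2 applies (level before this adjustment is 18 ≥ 10, so +5): 18 + 5 = 23.
A3 applies: 23 + 2 = 25.
A4 applies: 25 − 3 = 22.
A5 applies (level before this adjustment is 22 ≥ 16, so +5): 22 + 5 = 27.
A7 applies: 27 + 2 = 29.
Level 29 exceeds the maximum of 24; capped at 24.
Final offense level: 24.
Criminal history: 9 prior points → Category C (9+).
Level 24 falls in the 21-24 band.
Grid: Level 21-24 × Category C = 49-59 months.

49-59 months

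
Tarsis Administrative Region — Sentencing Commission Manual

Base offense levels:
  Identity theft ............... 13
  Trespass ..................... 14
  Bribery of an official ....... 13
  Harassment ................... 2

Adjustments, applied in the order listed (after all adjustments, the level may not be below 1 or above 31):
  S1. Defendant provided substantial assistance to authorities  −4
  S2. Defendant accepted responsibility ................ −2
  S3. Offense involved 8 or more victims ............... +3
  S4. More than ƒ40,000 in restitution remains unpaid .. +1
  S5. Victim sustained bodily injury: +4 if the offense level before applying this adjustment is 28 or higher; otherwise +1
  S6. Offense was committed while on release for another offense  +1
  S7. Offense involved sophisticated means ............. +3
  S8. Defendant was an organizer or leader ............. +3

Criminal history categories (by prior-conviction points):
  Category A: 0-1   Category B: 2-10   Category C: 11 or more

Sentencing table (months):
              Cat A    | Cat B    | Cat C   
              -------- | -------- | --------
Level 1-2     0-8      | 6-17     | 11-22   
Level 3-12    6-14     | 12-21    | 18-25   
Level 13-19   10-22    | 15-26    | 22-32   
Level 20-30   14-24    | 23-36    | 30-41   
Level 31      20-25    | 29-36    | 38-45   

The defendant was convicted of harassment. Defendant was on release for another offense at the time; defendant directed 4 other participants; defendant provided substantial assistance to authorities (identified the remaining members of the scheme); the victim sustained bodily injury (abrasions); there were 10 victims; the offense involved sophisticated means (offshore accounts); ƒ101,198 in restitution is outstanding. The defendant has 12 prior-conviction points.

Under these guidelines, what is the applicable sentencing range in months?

18-25 months

Base offense level for harassment: 2.
S1 applies: 2 − 4 = -2.
S3 applies: -2 + 3 = 1.
S4 applies: 1 + 1 = 2.
S5 applies (level before this adjustment is 2 < 28, so +1): 2 + 1 = 3.
S6 applies: 3 + 1 = 4.
S7 applies: 4 + 3 = 7.
S8 applies: 7 + 3 = 10.
Final offense level: 10.
Criminal history: 12 prior points → Category C (11+).
Level 10 falls in the 3-12 band.
Grid: Level 3-12 × Category C = 18-25 months.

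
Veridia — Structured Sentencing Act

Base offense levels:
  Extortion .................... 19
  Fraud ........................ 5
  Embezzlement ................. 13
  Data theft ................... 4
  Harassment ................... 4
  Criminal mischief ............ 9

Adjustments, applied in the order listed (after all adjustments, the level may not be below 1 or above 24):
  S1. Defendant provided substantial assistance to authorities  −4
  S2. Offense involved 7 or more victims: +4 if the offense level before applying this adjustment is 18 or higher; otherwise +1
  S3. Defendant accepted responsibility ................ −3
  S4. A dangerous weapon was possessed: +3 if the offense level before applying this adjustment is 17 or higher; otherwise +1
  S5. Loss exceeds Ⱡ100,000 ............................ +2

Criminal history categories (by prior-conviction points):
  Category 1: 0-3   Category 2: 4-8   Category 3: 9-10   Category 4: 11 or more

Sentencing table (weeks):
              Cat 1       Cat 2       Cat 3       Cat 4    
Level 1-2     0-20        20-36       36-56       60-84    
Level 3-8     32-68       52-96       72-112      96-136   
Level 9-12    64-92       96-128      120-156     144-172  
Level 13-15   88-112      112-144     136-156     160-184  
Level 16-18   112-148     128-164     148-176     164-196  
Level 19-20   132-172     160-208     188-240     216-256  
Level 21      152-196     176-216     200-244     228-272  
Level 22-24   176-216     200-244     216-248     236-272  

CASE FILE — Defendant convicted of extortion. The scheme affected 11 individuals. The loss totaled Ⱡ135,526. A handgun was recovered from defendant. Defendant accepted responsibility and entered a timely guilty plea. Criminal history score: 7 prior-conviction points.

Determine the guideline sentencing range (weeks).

Base offense level for extortion: 19.
S2 applies (level before this adjustment is 19 ≥ 18, so +4): 19 + 4 = 23.
S3 applies: 23 − 3 = 20.
S4 applies (level before this adjustment is 20 ≥ 17, so +3): 20 + 3 = 23.
S5 applies: 23 + 2 = 25.
Level 25 exceeds the maximum of 24; capped at 24.
Final offense level: 24.
Criminal history: 7 prior points → Category 2 (4-8).
Level 24 falls in the 22-24 band.
Grid: Level 22-24 × Category 2 = 200-244 weeks.

200-244 weeks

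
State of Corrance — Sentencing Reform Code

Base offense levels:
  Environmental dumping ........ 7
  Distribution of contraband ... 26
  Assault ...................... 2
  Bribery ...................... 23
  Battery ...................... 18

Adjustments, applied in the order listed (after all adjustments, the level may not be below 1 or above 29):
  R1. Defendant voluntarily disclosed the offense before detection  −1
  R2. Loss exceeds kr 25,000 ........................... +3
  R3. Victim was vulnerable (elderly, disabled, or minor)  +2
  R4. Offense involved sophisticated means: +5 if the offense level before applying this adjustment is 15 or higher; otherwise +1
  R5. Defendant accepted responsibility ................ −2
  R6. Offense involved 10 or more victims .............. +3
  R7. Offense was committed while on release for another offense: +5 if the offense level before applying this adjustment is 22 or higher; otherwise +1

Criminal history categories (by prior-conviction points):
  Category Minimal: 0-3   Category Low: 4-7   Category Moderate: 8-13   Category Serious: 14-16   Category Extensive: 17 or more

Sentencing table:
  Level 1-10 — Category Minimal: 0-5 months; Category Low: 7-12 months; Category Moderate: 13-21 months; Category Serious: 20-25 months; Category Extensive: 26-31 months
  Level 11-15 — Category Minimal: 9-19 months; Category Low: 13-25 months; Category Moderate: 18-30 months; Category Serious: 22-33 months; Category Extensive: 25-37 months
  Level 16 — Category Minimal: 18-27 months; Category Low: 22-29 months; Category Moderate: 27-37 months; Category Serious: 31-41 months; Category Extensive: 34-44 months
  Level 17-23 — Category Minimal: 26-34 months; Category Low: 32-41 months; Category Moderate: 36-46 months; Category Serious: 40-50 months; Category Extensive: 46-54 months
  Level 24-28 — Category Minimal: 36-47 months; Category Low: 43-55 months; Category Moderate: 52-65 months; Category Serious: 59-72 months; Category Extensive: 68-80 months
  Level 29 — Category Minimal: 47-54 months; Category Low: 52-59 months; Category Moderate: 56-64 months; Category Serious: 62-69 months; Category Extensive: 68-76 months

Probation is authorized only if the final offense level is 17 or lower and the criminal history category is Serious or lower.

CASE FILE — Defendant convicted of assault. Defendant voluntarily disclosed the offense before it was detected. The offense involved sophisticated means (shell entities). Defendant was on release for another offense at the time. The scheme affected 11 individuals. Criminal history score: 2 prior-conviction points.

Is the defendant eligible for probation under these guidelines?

Base offense level for assault: 2.
R1 applies: 2 − 1 = 1.
R2 does not apply.
R3 does not apply.
R4 applies (level before this adjustment is 1 < 15, so +1): 1 + 1 = 2.
R5 does not apply.
R6 applies: 2 + 3 = 5.
R7 applies (level before this adjustment is 5 < 22, so +1): 5 + 1 = 6.
Final offense level: 6.
Criminal history: 2 prior points → Category Minimal (0-3).
Level 6 falls in the 1-10 band.
Grid: Level 1-10 × Category Minimal = 0-5 months.
Probation check: level 6 ≤ 17 and category Minimal ≤ Serious → eligible.

Yes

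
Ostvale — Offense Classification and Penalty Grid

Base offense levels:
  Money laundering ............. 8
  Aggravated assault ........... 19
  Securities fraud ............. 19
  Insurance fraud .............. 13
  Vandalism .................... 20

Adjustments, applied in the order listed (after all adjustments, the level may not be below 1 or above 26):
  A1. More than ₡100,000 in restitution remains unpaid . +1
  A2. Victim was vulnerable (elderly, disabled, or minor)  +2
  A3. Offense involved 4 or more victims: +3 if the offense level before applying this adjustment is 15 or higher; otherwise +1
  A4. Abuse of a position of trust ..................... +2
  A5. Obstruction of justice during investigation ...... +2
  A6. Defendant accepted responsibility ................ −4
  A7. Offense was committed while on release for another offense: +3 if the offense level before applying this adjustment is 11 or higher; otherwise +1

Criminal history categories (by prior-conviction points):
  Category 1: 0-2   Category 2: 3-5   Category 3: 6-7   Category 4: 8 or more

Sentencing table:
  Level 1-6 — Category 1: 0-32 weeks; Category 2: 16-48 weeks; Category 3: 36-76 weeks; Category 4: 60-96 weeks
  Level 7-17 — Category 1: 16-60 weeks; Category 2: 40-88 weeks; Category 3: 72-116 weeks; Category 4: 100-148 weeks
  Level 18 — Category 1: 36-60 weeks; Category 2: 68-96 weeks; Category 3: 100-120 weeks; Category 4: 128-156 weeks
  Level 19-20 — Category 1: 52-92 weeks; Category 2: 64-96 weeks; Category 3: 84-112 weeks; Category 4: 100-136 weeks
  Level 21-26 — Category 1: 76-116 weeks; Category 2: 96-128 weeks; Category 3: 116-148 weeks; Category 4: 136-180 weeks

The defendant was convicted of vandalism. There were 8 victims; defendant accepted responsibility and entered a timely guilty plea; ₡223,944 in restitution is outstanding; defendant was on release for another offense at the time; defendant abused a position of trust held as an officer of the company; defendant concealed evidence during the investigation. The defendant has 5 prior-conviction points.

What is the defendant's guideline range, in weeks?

Base offense level for vandalism: 20.
A1 applies: 20 + 1 = 21.
A3 applies (level before this adjustment is 21 ≥ 15, so +3): 21 + 3 = 24.
A4 applies: 24 + 2 = 26.
A5 applies: 26 + 2 = 28.
A6 applies: 28 − 4 = 24.
A7 applies (level before this adjustment is 24 ≥ 11, so +3): 24 + 3 = 27.
Level 27 exceeds the maximum of 26; capped at 26.
Final offense level: 26.
Criminal history: 5 prior points → Category 2 (3-5).
Level 26 falls in the 21-26 band.
Grid: Level 21-26 × Category 2 = 96-128 weeks.

96-128 weeks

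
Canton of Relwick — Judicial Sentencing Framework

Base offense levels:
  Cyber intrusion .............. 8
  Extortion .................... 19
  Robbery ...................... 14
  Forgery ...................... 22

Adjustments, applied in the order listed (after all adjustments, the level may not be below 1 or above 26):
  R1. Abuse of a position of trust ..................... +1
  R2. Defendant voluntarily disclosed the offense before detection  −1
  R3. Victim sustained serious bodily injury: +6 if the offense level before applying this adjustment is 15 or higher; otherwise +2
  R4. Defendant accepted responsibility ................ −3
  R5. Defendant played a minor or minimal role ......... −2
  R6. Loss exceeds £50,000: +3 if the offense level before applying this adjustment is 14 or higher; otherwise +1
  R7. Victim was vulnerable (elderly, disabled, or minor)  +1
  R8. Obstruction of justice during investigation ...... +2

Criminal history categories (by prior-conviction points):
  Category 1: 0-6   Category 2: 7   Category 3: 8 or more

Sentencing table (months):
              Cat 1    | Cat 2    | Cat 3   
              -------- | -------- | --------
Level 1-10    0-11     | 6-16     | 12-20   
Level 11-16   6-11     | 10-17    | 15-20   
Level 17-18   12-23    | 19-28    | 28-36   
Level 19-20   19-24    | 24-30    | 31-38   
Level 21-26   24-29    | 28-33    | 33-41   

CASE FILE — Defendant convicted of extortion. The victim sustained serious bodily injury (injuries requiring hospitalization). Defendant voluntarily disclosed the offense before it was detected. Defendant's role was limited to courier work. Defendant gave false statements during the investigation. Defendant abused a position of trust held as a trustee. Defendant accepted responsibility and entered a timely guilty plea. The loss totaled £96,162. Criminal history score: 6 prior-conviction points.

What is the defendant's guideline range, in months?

Base offense level for extortion: 19.
R1 applies: 19 + 1 = 20.
R2 applies: 20 − 1 = 19.
R3 applies (level before this adjustment is 19 ≥ 15, so +6): 19 + 6 = 25.
R4 applies: 25 − 3 = 22.
R5 applies: 22 − 2 = 20.
R6 applies (level before this adjustment is 20 ≥ 14, so +3): 20 + 3 = 23.
R8 applies: 23 + 2 = 25.
Final offense level: 25.
Criminal history: 6 prior points → Category 1 (0-6).
Level 25 falls in the 21-26 band.
Grid: Level 21-26 × Category 1 = 24-29 months.

24-29 months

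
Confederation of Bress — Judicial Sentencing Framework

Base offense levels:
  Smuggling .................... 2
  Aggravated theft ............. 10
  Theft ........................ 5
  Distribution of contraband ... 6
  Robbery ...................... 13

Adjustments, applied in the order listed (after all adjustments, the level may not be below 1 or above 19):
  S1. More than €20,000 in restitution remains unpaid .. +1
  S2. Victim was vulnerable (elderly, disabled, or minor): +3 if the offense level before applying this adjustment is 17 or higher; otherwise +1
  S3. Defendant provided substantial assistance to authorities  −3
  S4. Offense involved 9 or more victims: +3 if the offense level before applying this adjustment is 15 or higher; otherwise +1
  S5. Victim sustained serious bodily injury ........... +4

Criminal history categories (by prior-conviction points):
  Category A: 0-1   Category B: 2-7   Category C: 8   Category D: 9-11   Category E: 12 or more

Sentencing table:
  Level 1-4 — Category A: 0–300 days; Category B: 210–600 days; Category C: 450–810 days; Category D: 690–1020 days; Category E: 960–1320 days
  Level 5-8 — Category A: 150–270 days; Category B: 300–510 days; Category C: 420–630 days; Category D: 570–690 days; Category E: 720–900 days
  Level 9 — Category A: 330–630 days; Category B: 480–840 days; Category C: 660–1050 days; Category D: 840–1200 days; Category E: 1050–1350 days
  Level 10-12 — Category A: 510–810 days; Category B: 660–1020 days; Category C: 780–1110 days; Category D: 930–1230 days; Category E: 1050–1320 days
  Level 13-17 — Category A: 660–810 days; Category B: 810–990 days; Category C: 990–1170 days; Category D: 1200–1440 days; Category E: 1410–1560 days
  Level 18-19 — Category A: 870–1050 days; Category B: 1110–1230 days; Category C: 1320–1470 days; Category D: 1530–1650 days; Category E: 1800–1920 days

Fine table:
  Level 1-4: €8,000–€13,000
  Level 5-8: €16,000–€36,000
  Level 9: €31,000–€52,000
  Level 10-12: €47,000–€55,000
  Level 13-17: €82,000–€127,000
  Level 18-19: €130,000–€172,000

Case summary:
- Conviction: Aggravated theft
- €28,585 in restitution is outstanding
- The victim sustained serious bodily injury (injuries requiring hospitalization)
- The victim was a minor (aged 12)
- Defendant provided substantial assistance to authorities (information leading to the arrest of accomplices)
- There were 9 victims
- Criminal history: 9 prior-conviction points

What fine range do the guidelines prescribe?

€82,000–€127,000

Base offense level for aggravated theft: 10.
S1 applies: 10 + 1 = 11.
S2 applies (level before this adjustment is 11 < 17, so +1): 11 + 1 = 12.
S3 applies: 12 − 3 = 9.
S4 applies (level before this adjustment is 9 < 15, so +1): 9 + 1 = 10.
S5 applies: 10 + 4 = 14.
Final offense level: 14.
Level 14 falls in the 13-17 band.
Fine table: Level 13-17 → €82,000–€127,000.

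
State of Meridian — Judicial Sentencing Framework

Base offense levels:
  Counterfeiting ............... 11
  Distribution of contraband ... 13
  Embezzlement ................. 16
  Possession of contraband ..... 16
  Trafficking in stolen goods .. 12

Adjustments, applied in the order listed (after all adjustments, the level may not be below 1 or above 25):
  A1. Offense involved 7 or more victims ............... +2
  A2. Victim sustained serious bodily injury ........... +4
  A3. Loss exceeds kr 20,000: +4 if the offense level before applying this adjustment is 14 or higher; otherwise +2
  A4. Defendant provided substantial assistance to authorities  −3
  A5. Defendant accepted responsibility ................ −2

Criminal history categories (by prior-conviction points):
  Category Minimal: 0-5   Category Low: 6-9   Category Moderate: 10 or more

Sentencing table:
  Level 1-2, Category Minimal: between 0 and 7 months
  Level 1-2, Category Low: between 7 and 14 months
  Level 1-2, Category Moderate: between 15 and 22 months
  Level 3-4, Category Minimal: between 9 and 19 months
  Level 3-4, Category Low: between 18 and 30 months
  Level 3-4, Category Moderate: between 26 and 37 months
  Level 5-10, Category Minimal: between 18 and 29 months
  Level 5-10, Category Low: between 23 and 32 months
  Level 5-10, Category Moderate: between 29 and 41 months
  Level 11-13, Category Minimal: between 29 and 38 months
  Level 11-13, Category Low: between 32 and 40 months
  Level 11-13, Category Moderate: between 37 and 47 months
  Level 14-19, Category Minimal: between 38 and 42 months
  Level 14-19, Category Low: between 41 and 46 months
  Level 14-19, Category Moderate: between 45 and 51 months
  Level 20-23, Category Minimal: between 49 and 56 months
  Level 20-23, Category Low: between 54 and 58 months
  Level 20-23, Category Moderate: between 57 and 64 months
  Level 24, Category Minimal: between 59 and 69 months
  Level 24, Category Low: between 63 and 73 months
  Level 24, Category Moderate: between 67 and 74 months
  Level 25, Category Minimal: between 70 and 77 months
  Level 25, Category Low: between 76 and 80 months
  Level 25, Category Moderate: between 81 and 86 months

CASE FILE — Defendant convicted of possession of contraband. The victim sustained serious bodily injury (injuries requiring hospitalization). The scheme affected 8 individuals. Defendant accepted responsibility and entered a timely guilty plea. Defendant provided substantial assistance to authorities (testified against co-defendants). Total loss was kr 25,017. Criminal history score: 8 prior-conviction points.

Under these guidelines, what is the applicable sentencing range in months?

54-58 months

Base offense level for possession of contraband: 16.
A1 applies: 16 + 2 = 18.
A2 applies: 18 + 4 = 22.
A3 applies (level before this adjustment is 22 ≥ 14, so +4): 22 + 4 = 26.
A4 applies: 26 − 3 = 23.
A5 applies: 23 − 2 = 21.
Final offense level: 21.
Criminal history: 8 prior points → Category Low (6-9).
Level 21 falls in the 20-23 band.
Grid: Level 20-23 × Category Low = 54-58 months.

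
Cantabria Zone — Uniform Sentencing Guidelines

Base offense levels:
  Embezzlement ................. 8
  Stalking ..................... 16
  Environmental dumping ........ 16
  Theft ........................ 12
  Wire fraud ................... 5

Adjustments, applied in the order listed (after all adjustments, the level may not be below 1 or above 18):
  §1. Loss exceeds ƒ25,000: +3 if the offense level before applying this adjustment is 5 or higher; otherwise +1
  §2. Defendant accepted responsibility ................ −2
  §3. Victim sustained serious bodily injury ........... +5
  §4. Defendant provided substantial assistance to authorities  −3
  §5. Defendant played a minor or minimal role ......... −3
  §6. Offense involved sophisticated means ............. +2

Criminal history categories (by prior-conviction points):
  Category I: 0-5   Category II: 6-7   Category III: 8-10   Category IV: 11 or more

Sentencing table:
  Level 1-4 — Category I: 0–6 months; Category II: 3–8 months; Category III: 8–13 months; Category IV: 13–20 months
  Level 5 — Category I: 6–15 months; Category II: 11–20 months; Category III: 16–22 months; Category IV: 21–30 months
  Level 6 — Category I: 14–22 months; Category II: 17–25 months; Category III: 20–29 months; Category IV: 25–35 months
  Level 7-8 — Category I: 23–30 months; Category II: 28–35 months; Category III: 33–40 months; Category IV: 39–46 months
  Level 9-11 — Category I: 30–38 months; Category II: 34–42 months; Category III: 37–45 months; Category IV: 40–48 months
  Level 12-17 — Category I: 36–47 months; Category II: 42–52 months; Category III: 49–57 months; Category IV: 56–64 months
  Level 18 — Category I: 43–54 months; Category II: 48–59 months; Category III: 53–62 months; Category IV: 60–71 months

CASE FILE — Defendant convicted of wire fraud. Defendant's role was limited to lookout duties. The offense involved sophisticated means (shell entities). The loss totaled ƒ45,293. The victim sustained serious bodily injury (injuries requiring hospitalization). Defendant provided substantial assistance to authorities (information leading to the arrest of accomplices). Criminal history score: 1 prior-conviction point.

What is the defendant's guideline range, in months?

Base offense level for wire fraud: 5.
§1 applies (level before this adjustment is 5 ≥ 5, so +3): 5 + 3 = 8.
§3 applies: 8 + 5 = 13.
§4 applies: 13 − 3 = 10.
§5 applies: 10 − 3 = 7.
§6 applies: 7 + 2 = 9.
Final offense level: 9.
Criminal history: 1 prior point → Category I (0-5).
Level 9 falls in the 9-11 band.
Grid: Level 9-11 × Category I = 30-38 months.

30-38 months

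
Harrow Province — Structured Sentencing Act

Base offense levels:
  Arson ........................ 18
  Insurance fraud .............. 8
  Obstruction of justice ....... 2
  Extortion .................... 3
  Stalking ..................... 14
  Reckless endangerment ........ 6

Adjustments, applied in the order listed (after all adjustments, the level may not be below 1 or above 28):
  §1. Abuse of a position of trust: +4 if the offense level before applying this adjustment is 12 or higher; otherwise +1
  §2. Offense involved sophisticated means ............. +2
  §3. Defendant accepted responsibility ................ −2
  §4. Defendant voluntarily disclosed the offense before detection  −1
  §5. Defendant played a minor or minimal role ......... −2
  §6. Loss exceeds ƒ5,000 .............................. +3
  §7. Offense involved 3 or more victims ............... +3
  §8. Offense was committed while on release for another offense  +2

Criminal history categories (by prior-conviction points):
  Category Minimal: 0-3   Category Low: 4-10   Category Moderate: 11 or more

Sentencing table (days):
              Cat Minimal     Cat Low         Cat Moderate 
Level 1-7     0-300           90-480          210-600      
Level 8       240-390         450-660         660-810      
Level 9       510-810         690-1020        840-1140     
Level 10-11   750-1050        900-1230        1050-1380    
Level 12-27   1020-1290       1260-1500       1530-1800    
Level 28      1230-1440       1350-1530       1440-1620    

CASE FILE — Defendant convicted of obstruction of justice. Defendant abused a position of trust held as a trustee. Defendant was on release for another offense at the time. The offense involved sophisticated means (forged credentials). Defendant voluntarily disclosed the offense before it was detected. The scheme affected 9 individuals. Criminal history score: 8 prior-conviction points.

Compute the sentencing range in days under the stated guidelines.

690-1020 days

Base offense level for obstruction of justice: 2.
§1 applies (level before this adjustment is 2 < 12, so +1): 2 + 1 = 3.
§2 applies: 3 + 2 = 5.
§3 does not apply.
§4 applies: 5 − 1 = 4.
§6 does not apply.
§7 applies: 4 + 3 = 7.
§8 applies: 7 + 2 = 9.
Final offense level: 9.
Criminal history: 8 prior points → Category Low (4-10).
Level 9 falls in the 9 band.
Grid: Level 9 × Category Low = 690-1020 days.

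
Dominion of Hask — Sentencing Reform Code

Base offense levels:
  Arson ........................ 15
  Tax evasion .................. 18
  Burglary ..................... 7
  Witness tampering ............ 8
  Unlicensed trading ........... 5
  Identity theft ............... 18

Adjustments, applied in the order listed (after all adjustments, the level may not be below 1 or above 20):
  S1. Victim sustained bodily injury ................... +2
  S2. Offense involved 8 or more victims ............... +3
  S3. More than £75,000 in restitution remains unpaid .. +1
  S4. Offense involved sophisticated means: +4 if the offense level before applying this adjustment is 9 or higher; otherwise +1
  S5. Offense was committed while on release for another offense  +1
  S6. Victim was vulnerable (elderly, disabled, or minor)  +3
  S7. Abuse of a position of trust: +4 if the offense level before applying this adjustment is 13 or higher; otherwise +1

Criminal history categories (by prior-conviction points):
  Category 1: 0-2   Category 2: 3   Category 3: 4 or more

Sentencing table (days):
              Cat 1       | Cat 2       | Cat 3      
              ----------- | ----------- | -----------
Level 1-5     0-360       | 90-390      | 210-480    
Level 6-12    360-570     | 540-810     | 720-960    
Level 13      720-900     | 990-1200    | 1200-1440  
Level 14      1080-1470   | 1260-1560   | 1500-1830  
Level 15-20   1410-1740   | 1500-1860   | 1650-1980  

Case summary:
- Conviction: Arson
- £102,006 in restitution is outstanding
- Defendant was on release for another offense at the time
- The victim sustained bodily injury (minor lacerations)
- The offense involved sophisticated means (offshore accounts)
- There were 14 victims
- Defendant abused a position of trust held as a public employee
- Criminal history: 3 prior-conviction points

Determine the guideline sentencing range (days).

Base offense level for arson: 15.
S1 applies: 15 + 2 = 17.
S2 applies: 17 + 3 = 20.
S3 applies: 20 + 1 = 21.
S4 applies (level before this adjustment is 21 ≥ 9, so +4): 21 + 4 = 25.
S5 applies: 25 + 1 = 26.
S7 applies (level before this adjustment is 26 ≥ 13, so +4): 26 + 4 = 30.
Level 30 exceeds the maximum of 20; capped at 20.
Final offense level: 20.
Criminal history: 3 prior points → Category 2 (3).
Level 20 falls in the 15-20 band.
Grid: Level 15-20 × Category 2 = 1500-1860 days.

1500-1860 days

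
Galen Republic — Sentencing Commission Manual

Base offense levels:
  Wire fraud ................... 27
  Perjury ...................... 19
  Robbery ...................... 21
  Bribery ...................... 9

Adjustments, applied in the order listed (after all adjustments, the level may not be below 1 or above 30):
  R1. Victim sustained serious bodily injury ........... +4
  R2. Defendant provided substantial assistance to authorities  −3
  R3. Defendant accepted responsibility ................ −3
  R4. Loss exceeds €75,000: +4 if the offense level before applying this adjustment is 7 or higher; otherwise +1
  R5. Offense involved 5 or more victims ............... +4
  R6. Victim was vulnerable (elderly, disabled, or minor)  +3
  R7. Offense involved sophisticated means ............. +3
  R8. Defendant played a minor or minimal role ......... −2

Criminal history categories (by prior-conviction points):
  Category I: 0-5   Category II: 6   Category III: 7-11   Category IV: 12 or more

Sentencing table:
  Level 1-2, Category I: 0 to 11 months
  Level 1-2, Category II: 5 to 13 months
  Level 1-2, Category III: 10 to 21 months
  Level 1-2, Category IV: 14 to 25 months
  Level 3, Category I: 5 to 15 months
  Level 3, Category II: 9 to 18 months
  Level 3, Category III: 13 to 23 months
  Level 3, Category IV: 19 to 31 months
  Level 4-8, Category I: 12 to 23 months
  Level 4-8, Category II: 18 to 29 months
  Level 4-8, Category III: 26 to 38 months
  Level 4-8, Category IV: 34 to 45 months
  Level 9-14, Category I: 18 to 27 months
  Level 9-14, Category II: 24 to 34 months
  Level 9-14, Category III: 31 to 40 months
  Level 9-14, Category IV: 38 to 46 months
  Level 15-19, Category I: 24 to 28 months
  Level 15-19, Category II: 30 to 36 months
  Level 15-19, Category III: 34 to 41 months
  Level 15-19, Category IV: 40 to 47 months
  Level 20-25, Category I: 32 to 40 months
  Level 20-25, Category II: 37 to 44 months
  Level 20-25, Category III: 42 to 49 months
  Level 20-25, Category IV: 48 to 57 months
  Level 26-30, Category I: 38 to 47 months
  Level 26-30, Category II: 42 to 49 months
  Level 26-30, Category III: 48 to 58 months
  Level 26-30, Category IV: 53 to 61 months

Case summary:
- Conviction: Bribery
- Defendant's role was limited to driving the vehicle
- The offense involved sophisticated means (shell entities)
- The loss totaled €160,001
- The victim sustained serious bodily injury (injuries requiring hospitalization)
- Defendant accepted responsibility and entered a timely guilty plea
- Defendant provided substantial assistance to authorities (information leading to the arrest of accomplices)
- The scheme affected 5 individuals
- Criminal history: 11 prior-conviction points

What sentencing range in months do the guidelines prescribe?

34-41 months

Base offense level for bribery: 9.
R1 applies: 9 + 4 = 13.
R2 applies: 13 − 3 = 10.
R3 applies: 10 − 3 = 7.
R4 applies (level before this adjustment is 7 ≥ 7, so +4): 7 + 4 = 11.
R5 applies: 11 + 4 = 15.
R7 applies: 15 + 3 = 18.
R8 applies: 18 − 2 = 16.
Final offense level: 16.
Criminal history: 11 prior points → Category III (7-11).
Level 16 falls in the 15-19 band.
Grid: Level 15-19 × Category III = 34-41 months.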